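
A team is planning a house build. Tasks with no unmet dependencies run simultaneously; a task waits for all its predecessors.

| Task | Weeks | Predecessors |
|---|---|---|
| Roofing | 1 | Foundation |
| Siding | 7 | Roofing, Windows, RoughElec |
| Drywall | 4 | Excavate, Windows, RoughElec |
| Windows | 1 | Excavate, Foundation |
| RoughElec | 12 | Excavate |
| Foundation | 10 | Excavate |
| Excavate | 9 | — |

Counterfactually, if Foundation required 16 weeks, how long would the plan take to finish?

33

Critical path before the change: Excavate→RoughElec→Siding = 9+12+7 = 28 giving 28 weeks.
Foundation is off the critical path — its longest chain is 27 weeks, giving 1 of slack.
The binding chain switches to Excavate→Foundation→Roofing→Siding = 9+16+1+7 = 33; finish 33 weeks.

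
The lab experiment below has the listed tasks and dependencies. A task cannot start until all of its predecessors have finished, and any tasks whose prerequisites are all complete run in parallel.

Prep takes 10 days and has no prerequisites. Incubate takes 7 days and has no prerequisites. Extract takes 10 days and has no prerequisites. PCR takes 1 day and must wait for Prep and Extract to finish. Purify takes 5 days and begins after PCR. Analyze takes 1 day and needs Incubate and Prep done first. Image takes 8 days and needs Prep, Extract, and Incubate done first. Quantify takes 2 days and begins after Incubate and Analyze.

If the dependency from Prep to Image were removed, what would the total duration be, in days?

18

Before: longest chain Prep→Image = 10+8 = 18, finish 18.
Dropping Prep→Image doesn't change Image's earliest start (10); another predecessor still binds.
New critical path: Extract→Image = 10+8 = 18 ⇒ 18 days.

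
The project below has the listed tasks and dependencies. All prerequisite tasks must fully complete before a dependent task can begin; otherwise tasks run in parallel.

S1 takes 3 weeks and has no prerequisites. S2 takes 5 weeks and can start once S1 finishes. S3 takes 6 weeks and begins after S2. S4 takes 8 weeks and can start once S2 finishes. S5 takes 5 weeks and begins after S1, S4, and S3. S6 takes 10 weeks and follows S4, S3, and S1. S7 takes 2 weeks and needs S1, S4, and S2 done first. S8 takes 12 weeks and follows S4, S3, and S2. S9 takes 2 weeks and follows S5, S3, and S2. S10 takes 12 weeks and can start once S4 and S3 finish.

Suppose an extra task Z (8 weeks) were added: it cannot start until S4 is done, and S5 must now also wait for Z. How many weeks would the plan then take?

31

Originally the plan takes 28 weeks.
With Z inserted, S5 now waits for max(S1, S4, S3, Z).
New critical path: S1→S2→S4→Z→S5→S9 = 3+5+8+8+5+2 = 31 ⇒ 31 weeks.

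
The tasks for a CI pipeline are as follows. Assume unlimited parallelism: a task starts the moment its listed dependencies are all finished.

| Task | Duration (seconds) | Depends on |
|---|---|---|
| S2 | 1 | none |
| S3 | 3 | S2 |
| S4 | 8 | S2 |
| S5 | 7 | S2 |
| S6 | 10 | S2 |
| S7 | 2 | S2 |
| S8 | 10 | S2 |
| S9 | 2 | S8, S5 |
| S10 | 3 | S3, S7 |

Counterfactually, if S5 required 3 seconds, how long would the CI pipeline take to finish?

The binding path is S2→S8→S9 = 1+10+2 = 13; finish at 13 seconds.
S5 has 3 seconds of float (longest path through it is 10).
The critical path is still S2→S8→S9; finish is now 13 seconds.

13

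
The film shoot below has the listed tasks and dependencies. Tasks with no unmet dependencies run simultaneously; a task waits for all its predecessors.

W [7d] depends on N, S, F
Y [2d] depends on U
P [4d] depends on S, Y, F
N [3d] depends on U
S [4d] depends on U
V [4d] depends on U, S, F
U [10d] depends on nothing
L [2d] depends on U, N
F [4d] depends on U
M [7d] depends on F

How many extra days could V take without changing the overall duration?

3

U→F→W = 10+4+7 = 21 sets the makespan at 21 days.
The longest chain containing V totals 18 days.
So V can slip 21 − 18 = 3 days.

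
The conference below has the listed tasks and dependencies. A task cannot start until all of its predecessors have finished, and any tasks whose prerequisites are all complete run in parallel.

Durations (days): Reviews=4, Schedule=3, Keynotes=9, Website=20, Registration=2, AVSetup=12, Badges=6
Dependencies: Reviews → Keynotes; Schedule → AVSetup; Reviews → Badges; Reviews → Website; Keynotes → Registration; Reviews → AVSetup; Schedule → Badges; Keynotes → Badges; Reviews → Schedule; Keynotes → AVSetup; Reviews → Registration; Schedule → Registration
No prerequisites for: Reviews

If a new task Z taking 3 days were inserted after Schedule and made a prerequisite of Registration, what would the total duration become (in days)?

Originally the schedule takes 25 days.
With Z inserted, Registration now waits for max(Schedule, Keynotes, Reviews, Z).
New critical path: Reviews→Keynotes→AVSetup = 4+9+12 = 25 ⇒ 25 days.

25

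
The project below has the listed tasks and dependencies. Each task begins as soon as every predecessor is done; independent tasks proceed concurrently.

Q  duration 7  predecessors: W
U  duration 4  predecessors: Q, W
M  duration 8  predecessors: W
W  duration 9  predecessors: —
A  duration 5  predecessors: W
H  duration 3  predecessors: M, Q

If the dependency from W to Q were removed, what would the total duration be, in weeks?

Original critical path: W→M→H = 9+8+3 = 20 ⇒ 20 weeks.
Without W→Q, Q's earliest start moves from 9 to 0.
The longest chain is now W→M→H = 9+8+3 = 20, so the schedule takes 20 weeks.

20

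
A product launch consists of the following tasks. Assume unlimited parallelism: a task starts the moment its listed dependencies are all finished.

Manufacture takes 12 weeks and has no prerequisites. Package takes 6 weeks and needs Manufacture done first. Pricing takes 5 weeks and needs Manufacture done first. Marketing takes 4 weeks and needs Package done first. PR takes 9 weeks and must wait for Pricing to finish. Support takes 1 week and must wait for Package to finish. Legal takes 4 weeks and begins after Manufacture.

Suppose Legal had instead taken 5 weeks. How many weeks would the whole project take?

26

Critical path before the change: Manufacture→Pricing→PR = 12+5+9 = 26 giving 26 weeks.
The longest path through Legal is only 16 weeks, so Legal has float 10.
That remains the longest chain; total 26 weeks.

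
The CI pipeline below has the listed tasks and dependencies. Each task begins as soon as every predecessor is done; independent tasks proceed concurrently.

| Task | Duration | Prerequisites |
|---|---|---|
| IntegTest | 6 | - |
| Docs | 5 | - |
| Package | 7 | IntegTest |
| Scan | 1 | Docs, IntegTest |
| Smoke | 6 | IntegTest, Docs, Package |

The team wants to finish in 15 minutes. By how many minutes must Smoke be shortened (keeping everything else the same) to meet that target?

Current finish: 19 minutes; target: 15.
Smoke is on every critical path, so each minute cut from Smoke cuts the finish by one (this holds down to a finish of 14).
Need 19 − 15 = 4 minutes off Smoke → Smoke becomes 2 minutes, finish becomes 15.

4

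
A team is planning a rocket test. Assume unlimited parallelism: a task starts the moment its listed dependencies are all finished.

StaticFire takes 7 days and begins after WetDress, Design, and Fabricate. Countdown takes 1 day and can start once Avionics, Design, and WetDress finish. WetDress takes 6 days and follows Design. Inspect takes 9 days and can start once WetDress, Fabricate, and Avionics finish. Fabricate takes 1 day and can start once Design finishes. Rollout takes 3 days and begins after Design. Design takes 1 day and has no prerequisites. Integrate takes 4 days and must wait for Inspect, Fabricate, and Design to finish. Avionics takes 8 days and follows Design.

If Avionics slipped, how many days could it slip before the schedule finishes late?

Critical path: Design→Avionics→Inspect→Integrate = 1+8+9+4 = 22, so the finish is 22 days.
Avionics finishes as early as 9 and must finish by 9.
So Avionics can slip 9 − 9 = 0 days.

0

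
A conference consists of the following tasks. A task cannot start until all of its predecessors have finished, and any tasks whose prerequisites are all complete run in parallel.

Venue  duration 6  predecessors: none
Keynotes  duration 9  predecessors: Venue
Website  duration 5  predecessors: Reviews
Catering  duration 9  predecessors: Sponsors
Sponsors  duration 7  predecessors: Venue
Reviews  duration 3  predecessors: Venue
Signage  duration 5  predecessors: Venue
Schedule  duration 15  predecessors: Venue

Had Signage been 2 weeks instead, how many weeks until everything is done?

The binding path is Venue→Sponsors→Catering = 6+7+9 = 22; finish at 22 weeks.
The longest path through Signage is only 11 weeks, so Signage has float 11.
No other chain overtakes it, so the finish is 22 weeks.

22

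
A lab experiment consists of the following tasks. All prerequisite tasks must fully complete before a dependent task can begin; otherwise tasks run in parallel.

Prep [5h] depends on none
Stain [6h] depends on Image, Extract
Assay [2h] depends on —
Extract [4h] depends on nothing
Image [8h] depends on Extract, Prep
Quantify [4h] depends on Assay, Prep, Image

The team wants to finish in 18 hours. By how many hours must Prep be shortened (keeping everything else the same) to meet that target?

1

Current finish: 19 hours; target: 18.
Prep is on every critical path, so each hour cut from Prep cuts the finish by one (this holds down to a finish of 18).
Need 19 − 18 = 1 hour off Prep → Prep becomes 4 hours, finish becomes 18.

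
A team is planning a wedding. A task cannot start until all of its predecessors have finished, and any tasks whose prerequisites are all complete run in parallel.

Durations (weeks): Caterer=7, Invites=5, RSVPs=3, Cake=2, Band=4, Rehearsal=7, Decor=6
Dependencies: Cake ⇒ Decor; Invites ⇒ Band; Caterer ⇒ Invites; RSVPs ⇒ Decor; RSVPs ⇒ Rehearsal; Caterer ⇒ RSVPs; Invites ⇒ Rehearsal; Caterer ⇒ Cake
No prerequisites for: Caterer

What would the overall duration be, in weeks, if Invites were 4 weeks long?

Critical path before the change: Caterer→Invites→Rehearsal = 7+5+7 = 19 giving 19 weeks.
Invites is on the critical path; changing it to 4 makes that path 18 weeks.
That remains the longest chain; total 18 weeks.

18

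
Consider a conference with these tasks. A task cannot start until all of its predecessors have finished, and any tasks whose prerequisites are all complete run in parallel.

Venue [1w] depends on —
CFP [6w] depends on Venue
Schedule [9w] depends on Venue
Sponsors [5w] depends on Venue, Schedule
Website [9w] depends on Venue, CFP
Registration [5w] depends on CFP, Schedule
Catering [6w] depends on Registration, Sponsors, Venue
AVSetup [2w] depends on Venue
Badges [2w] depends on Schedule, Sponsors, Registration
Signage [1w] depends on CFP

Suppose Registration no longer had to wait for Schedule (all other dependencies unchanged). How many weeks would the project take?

Before: longest chain Venue→Schedule→Sponsors→Catering = 1+9+5+6 = 21, finish 21.
Without Schedule→Registration, Registration's earliest start moves from 10 to 7.
After: Venue→Schedule→Sponsors→Catering = 1+9+5+6 = 21 → 21 weeks.

21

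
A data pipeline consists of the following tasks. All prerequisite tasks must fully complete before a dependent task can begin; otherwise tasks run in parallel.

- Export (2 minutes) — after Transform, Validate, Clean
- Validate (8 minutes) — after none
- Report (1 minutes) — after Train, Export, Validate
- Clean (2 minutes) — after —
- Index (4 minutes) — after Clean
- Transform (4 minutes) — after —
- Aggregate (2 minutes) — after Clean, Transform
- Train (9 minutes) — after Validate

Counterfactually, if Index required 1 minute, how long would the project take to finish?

As given, the longest chain is Validate→Train→Report = 8+9+1 = 18, so the finish is 18 minutes.
Index is off the critical path — its longest chain is 6 minutes, giving 12 of slack.
That remains the longest chain; total 18 minutes.

18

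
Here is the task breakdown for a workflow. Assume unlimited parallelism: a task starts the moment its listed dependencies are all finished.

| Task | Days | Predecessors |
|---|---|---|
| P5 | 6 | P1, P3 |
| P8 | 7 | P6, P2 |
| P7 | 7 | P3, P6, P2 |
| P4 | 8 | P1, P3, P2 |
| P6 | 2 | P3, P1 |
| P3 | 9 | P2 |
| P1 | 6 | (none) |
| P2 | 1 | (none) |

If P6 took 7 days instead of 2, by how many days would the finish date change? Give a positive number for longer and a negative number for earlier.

5

As given, the longest chain is P2→P3→P6→P7 = 1+9+2+7 = 19, so the finish is 19 days.
P6 is on the critical path; changing it to 7 makes that path 24 days.
No other chain overtakes it, so the finish is 24 days.
Change in finish: 24 − 19 = +5 days.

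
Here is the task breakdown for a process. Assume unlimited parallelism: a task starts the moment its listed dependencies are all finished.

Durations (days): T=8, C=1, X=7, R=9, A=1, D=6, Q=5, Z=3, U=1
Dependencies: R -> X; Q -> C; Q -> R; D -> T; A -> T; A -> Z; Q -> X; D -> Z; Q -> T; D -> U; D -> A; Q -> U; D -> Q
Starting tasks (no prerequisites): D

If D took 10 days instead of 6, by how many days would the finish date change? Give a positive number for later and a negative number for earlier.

4

Actual critical path: D→Q→R→X = 6+5+9+7 = 27 ⇒ 27 days.
Since D is critical, the +4 change carries straight to that chain (now 31 days).
That remains the longest chain; total 31 days.
Change in finish: 31 − 27 = +4 days.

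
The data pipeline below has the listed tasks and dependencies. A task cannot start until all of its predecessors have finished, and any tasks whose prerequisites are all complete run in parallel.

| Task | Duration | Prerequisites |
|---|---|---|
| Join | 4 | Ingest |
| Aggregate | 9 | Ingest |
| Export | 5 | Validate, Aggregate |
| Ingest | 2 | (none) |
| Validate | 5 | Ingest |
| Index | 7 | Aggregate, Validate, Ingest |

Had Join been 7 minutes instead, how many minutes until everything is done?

18

Actual critical path: Ingest→Aggregate→Index = 2+9+7 = 18 ⇒ 18 minutes.
The longest path through Join is only 6 minutes, so Join has float 12.
No other chain overtakes it, so the finish is 18 minutes.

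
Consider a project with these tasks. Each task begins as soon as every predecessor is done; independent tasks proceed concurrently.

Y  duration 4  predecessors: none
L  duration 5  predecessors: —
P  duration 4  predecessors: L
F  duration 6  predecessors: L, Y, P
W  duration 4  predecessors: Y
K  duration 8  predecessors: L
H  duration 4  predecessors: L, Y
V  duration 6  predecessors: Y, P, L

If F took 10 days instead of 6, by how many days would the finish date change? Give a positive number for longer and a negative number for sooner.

4

As given, the longest chain is L→P→F = 5+4+6 = 15, so the finish is 15 days.
F lies on that path, so at 10 days the path becomes 19 days.
No other chain overtakes it, so the finish is 19 days.
Change in finish: 19 − 15 = +4 days.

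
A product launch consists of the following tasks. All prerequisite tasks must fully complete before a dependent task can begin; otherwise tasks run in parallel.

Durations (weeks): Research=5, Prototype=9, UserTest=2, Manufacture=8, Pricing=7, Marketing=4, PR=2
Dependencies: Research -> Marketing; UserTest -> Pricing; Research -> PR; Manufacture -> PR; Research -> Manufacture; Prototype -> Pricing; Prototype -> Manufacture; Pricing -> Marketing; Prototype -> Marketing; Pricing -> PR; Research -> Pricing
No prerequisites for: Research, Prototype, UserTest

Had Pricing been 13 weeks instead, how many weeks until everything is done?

Baseline: Prototype→Pricing→Marketing = 9+7+4 = 20 → 20 weeks.
Pricing lies on that path, so at 13 weeks the path becomes 26 weeks.
The critical path is still Prototype→Pricing→Marketing; finish is now 26 weeks.

26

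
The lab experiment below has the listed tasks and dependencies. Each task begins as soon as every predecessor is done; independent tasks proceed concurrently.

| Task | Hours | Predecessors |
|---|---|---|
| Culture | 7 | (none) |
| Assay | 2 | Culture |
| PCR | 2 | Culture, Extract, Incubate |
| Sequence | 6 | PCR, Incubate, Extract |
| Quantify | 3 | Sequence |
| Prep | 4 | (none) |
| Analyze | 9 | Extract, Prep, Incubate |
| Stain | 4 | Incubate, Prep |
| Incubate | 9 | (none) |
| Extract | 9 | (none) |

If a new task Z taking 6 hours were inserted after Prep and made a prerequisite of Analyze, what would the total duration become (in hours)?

20

Originally the project takes 20 hours.
With Z inserted, Analyze now waits for max(Extract, Prep, Incubate, Z).
New critical path: Incubate→PCR→Sequence→Quantify = 9+2+6+3 = 20 ⇒ 20 hours.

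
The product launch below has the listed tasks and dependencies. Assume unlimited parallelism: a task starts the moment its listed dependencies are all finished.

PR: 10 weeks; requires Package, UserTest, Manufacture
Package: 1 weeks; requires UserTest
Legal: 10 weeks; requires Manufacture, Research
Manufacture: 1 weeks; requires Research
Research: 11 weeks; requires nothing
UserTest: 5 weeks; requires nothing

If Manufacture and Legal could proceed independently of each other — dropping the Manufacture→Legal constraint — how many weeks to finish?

With the dependency in place, Research→Manufacture→PR = 11+1+10 = 22 sets the finish at 22 weeks.
Without Manufacture→Legal, Legal's earliest start moves from 12 to 11.
New critical path: Research→Manufacture→PR = 11+1+10 = 22 ⇒ 22 weeks.

22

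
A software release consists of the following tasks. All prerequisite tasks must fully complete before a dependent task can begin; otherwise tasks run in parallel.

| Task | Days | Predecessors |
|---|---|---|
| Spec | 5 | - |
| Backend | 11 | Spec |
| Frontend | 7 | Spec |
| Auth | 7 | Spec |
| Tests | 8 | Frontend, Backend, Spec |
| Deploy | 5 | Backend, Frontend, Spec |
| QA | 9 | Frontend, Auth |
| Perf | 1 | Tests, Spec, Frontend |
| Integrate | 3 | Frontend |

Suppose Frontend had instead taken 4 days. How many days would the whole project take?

25

The binding path is Spec→Backend→Tests→Perf = 5+11+8+1 = 25; finish at 25 days.
The longest path through Frontend is only 21 days, so Frontend has float 4.
That remains the longest chain; total 25 days.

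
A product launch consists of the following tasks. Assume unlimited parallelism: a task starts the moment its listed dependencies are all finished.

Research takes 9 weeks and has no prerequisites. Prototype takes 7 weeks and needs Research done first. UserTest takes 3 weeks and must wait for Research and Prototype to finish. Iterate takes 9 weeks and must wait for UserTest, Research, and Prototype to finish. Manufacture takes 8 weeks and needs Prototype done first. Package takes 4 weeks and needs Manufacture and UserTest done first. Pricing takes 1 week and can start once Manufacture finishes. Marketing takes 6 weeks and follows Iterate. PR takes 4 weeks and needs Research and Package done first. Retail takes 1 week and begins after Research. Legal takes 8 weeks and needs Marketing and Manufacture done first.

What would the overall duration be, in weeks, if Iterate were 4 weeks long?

The binding path is Research→Prototype→UserTest→Iterate→Marketing→Legal = 9+7+3+9+6+8 = 42; finish at 42 weeks.
Iterate is on the critical path; changing it to 4 makes that path 37 weeks.
No other chain overtakes it, so the finish is 37 weeks.

37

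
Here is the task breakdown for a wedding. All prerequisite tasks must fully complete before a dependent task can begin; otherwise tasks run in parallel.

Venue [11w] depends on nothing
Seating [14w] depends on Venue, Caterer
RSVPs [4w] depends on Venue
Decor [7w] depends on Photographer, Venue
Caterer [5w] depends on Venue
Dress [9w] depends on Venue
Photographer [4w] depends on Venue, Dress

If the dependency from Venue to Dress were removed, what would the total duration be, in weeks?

30

With the dependency in place, Venue→Dress→Photographer→Decor = 11+9+4+7 = 31 sets the finish at 31 weeks.
Without Venue→Dress, Dress's earliest start moves from 11 to 0.
After: Venue→Caterer→Seating = 11+5+14 = 30 → 30 weeks.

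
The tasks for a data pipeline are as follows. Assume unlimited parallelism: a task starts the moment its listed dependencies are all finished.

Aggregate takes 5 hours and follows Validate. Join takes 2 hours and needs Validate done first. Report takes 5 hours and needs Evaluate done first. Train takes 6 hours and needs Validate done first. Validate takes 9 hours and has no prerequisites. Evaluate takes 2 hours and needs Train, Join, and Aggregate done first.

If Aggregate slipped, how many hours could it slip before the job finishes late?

1

The longest chain is Validate→Train→Evaluate→Report = 9+6+2+5 = 22; overall finish 22 hours.
Longest path through Aggregate: 21 hours (earliest finish 14, latest finish 15).
Float = 22 − 21 = 1.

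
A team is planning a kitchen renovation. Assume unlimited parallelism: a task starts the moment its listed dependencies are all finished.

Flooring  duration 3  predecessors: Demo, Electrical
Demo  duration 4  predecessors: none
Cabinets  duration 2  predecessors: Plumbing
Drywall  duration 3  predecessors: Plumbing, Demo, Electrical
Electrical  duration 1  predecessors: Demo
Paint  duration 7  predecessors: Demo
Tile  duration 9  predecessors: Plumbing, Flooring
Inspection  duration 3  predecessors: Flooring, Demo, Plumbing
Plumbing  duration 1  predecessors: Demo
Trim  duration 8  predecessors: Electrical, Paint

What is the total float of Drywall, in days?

The longest chain is Demo→Paint→Trim = 4+7+8 = 19; overall finish 19 days.
Longest path through Drywall: 8 days (earliest finish 8, latest finish 19).
Float = 19 − 8 = 11.

11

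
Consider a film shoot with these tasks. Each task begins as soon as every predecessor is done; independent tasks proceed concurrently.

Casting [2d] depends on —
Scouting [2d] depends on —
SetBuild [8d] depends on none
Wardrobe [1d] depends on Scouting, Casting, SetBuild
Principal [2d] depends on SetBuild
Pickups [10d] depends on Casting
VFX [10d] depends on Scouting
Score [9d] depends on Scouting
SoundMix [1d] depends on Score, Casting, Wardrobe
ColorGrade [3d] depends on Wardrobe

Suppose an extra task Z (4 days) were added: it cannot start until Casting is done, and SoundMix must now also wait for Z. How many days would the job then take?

12

Originally the job takes 12 days.
With Z inserted, SoundMix now waits for max(Score, Casting, Wardrobe, Z).
New critical path: Casting→Pickups = 2+10 = 12 ⇒ 12 days.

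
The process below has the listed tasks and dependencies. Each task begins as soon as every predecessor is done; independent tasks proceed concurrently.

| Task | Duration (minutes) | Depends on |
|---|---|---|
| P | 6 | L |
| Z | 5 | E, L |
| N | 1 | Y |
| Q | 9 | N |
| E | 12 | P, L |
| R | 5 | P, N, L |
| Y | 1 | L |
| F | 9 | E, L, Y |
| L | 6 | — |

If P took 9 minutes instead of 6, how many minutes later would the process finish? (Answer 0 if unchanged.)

As given, the longest chain is L→P→E→F = 6+6+12+9 = 33, so the finish is 33 minutes.
P lies on that path, so at 9 minutes the path becomes 36 minutes.
That remains the longest chain; total 36 minutes.
Change in finish: 36 − 33 = +3 minutes.

3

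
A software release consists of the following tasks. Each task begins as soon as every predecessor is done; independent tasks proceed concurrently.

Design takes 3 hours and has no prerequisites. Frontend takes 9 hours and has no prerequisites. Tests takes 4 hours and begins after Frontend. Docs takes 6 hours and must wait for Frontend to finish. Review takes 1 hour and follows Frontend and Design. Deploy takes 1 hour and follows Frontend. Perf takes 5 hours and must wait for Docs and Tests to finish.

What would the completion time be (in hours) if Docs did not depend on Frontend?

18

Before: longest chain Frontend→Docs→Perf = 9+6+5 = 20, finish 20.
Without Frontend→Docs, Docs's earliest start moves from 9 to 0.
After: Frontend→Tests→Perf = 9+4+5 = 18 → 18 hours.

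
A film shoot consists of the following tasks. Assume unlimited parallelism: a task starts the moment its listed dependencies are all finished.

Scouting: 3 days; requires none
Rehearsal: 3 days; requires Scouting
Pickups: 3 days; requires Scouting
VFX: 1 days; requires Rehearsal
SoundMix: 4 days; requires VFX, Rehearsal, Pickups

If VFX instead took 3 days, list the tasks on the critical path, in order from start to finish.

The binding path is Scouting→Rehearsal→VFX→SoundMix = 3+3+1+4 = 11; finish at 11 days.
VFX lies on that path, so at 3 days the path becomes 13 days.
That remains the longest chain; total 13 days.

Scouting, Rehearsal, VFX, SoundMix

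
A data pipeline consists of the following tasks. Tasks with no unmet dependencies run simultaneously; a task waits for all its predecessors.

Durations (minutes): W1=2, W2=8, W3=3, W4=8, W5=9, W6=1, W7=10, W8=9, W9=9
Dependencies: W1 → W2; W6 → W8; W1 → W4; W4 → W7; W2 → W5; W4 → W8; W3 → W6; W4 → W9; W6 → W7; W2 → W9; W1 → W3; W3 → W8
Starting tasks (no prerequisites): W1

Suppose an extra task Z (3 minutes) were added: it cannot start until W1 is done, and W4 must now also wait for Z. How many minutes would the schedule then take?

23

Originally the schedule takes 20 minutes.
With Z inserted, W4 now waits for max(W1, Z).
New critical path: W1→Z→W4→W7 = 2+3+8+10 = 23 ⇒ 23 minutes.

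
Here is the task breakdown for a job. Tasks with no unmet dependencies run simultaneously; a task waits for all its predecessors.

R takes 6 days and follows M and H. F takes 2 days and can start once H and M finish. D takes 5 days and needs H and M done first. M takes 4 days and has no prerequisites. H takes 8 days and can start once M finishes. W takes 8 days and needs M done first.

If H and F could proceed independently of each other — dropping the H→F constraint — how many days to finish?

18

Before: longest chain M→H→R = 4+8+6 = 18, finish 18.
Without H→F, F's earliest start moves from 12 to 4.
New critical path: M→H→R = 4+8+6 = 18 ⇒ 18 days.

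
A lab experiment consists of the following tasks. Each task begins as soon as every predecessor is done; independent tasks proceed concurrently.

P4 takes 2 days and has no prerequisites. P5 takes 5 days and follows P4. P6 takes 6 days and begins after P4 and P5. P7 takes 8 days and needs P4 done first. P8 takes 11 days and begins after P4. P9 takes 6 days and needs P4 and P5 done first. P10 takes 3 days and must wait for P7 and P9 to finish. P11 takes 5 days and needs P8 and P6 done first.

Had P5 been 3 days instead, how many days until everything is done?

18

The binding path is P4→P5→P6→P11 = 2+5+6+5 = 18; finish at 18 days.
Since P5 is critical, the -2 change carries straight to that chain (now 16 days).
The binding chain switches to P4→P8→P11 = 2+11+5 = 18; finish 18 days.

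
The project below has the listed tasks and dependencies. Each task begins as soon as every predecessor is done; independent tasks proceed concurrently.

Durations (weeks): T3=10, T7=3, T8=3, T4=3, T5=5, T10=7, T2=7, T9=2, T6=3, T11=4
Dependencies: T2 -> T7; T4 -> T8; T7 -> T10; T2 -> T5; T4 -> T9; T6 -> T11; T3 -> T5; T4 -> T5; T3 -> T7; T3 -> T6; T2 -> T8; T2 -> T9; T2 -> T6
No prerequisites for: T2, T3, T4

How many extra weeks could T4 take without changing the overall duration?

12

T3→T7→T10 = 10+3+7 = 20 sets the makespan at 20 weeks.
Longest path through T4: 8 weeks (earliest finish 3, latest finish 15).
So T4 can slip 15 − 3 = 12 weeks.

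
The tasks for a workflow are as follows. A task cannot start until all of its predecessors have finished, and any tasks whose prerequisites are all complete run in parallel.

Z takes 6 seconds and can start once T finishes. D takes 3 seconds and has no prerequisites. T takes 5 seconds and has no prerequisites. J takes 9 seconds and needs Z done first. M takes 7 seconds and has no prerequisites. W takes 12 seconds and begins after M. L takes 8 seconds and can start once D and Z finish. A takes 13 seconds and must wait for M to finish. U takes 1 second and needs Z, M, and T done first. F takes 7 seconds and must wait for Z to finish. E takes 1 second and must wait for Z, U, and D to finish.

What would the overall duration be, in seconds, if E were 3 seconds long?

20

Critical path before the change: M→A = 7+13 = 20 giving 20 seconds.
E is off the critical path — its longest chain is 13 seconds, giving 7 of slack.
No other chain overtakes it, so the finish is 20 seconds.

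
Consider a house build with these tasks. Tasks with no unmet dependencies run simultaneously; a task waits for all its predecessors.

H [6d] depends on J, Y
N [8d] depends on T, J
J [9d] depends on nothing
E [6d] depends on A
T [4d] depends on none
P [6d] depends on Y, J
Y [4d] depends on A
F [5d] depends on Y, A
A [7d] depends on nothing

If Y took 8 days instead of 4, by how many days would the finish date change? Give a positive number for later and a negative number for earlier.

Critical path before the change: A→Y→P = 7+4+6 = 17 giving 17 days.
Since Y is critical, the +4 change carries straight to that chain (now 21 days).
That remains the longest chain; total 21 days.
Change in finish: 21 − 17 = +4 days.

4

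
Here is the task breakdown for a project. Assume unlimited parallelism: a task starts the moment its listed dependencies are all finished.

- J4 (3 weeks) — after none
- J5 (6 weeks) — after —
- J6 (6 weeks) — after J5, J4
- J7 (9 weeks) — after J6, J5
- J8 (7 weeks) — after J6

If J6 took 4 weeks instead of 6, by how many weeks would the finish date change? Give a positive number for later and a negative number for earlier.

Baseline: J5→J6→J7 = 6+6+9 = 21 → 21 weeks.
Since J6 is critical, the -2 change carries straight to that chain (now 19 weeks).
That remains the longest chain; total 19 weeks.
Change in finish: 19 − 21 = -2 weeks.

-2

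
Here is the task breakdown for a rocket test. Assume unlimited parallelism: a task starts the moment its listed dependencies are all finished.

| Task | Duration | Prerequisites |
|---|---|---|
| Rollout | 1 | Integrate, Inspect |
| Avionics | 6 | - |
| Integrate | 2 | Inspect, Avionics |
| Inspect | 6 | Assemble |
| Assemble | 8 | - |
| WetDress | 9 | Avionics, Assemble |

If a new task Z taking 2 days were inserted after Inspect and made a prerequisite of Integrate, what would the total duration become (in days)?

19

Originally the plan takes 17 days.
With Z inserted, Integrate now waits for max(Inspect, Avionics, Z).
New critical path: Assemble→Inspect→Z→Integrate→Rollout = 8+6+2+2+1 = 19 ⇒ 19 days.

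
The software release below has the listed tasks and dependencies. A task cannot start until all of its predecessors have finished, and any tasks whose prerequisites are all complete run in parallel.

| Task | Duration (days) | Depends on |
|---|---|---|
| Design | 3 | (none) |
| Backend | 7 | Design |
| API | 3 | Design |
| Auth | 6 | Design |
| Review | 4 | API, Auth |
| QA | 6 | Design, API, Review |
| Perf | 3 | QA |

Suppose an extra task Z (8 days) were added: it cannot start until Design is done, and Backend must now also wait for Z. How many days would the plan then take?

22

Originally the plan takes 22 days.
With Z inserted, Backend now waits for max(Design, Z).
New critical path: Design→Auth→Review→QA→Perf = 3+6+4+6+3 = 22 ⇒ 22 days.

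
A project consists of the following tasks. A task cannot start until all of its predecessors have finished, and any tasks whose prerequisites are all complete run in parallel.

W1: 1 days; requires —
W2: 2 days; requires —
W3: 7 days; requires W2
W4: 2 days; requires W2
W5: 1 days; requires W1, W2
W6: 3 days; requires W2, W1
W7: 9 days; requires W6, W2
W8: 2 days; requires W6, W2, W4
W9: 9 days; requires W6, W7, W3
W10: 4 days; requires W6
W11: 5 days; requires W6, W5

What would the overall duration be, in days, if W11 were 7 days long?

23

Baseline: W2→W6→W7→W9 = 2+3+9+9 = 23 → 23 days.
W11 is off the critical path — its longest chain is 10 days, giving 13 of slack.
The critical path is still W2→W6→W7→W9; finish is now 23 days.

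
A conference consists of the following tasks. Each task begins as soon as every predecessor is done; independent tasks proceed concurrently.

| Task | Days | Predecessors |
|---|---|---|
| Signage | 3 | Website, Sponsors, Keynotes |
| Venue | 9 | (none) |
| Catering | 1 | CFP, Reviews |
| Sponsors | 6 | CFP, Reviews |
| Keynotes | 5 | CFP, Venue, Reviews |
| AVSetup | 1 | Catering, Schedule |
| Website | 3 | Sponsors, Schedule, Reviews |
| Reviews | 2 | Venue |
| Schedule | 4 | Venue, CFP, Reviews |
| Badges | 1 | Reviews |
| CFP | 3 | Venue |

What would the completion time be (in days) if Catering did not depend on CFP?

24

Original critical path: Venue→CFP→Sponsors→Website→Signage = 9+3+6+3+3 = 24 ⇒ 24 days.
Without CFP→Catering, Catering's earliest start moves from 12 to 11.
The longest chain is now Venue→CFP→Sponsors→Website→Signage = 9+3+6+3+3 = 24, so the schedule takes 24 days.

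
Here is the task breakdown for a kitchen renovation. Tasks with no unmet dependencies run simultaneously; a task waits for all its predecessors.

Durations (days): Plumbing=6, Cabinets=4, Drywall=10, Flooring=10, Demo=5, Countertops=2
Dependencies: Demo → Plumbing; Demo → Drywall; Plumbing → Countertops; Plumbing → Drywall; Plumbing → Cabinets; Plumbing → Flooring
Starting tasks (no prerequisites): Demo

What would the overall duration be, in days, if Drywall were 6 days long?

21

The binding path is Demo→Plumbing→Drywall = 5+6+10 = 21; finish at 21 days.
Drywall lies on that path, so at 6 days the path becomes 17 days.
The binding chain switches to Demo→Plumbing→Flooring = 5+6+10 = 21; finish 21 days.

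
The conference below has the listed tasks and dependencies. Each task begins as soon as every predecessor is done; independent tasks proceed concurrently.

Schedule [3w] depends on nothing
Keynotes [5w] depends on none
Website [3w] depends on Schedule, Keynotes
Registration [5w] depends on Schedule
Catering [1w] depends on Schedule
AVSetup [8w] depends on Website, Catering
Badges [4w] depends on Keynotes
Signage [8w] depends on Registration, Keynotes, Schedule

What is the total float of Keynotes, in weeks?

0

The longest chain is Schedule→Registration→Signage = 3+5+8 = 16; overall finish 16 weeks.
Longest path through Keynotes: 16 weeks (earliest finish 5, latest finish 5).
Slack of Keynotes = 0 − 0 = 0 weeks.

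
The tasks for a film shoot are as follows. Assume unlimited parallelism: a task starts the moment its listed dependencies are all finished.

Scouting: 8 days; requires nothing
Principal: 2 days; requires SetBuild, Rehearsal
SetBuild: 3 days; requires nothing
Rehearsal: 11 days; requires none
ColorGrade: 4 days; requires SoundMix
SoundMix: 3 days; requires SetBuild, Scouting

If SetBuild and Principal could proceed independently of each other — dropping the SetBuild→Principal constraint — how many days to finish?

Before: longest chain Scouting→SoundMix→ColorGrade = 8+3+4 = 15, finish 15.
Dropping SetBuild→Principal doesn't change Principal's earliest start (11); another predecessor still binds.
The longest chain is now Scouting→SoundMix→ColorGrade = 8+3+4 = 15, so the project takes 15 days.

15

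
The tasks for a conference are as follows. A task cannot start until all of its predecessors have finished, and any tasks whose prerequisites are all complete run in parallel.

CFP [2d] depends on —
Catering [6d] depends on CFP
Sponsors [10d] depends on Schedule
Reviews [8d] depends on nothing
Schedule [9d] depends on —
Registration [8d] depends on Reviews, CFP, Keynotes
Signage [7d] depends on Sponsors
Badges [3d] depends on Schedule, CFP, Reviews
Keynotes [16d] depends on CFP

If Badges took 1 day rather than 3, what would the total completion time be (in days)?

26

Critical path before the change: CFP→Keynotes→Registration = 2+16+8 = 26 giving 26 days.
The longest path through Badges is only 12 days, so Badges has float 14.
The critical path is still CFP→Keynotes→Registration; finish is now 26 days.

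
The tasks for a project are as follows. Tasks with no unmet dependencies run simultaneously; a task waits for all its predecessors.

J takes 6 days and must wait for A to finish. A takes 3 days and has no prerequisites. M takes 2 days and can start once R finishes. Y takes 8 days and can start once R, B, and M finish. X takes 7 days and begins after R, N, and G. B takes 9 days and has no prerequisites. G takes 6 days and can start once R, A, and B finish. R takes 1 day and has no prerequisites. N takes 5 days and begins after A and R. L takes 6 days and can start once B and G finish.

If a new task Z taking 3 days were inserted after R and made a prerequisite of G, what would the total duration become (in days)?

22

Originally the project takes 22 days.
With Z inserted, G now waits for max(R, A, B, Z).
New critical path: B→G→X = 9+6+7 = 22 ⇒ 22 days.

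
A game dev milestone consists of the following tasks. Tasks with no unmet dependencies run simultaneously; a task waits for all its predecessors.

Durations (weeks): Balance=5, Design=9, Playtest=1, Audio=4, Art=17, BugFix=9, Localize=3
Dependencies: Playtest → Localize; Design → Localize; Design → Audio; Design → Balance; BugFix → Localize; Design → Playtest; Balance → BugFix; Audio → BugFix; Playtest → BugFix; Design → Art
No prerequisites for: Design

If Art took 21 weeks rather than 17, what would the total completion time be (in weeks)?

Baseline: Design→Art = 9+17 = 26 → 26 weeks.
Art is on the critical path; changing it to 21 makes that path 30 weeks.
That remains the longest chain; total 30 weeks.

30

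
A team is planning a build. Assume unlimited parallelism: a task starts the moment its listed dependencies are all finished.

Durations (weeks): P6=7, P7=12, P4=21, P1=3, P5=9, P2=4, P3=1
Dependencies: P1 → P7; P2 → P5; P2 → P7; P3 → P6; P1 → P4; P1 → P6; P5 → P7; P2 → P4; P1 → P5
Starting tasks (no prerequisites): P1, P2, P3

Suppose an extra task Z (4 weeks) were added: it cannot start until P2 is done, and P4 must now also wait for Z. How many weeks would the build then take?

29

Originally the build takes 25 weeks.
With Z inserted, P4 now waits for max(P2, P1, Z).
New critical path: P2→Z→P4 = 4+4+21 = 29 ⇒ 29 weeks.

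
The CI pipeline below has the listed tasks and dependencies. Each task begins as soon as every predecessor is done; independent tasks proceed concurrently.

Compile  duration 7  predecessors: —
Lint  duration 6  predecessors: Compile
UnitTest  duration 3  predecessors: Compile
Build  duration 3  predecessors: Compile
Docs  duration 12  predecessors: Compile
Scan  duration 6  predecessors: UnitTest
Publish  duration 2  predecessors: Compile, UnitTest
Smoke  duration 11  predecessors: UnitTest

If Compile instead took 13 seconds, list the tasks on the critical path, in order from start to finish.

Compile, UnitTest, Smoke

Critical path before the change: Compile→UnitTest→Smoke = 7+3+11 = 21 giving 21 seconds.
Since Compile is critical, the +6 change carries straight to that chain (now 27 seconds).
No other chain overtakes it, so the finish is 27 seconds.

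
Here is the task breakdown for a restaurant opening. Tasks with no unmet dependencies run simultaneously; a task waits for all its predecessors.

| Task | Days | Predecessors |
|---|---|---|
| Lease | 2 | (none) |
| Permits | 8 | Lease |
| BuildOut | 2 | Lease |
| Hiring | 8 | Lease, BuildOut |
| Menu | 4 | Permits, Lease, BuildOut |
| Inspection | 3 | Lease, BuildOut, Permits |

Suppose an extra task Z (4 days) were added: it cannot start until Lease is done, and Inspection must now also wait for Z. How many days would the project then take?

14

Originally the project takes 14 days.
With Z inserted, Inspection now waits for max(Lease, BuildOut, Permits, Z).
New critical path: Lease→Permits→Menu = 2+8+4 = 14 ⇒ 14 days.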